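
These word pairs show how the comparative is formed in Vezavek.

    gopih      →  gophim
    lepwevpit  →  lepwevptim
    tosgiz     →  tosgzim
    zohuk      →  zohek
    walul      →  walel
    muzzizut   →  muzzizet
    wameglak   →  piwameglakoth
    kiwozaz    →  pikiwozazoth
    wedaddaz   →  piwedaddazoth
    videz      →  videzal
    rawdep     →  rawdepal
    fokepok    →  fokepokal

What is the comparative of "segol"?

lepwevpit and muzzizut both end in -t yet inflect differently (lepwevptim, muzzizet), so the final letter is not what conditions the rule; the last vowel is.
"segol" has last vowel 'o'. The one such stem in the data (fokepok → fokepokal) adds -al, so the same rule applies.
So segol → segolal.

segolal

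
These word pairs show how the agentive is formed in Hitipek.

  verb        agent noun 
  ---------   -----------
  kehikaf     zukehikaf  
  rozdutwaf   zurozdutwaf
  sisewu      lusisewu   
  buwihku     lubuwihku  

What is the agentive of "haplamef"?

zuhaplamef

kehikaf and sisewu both have 3 vowels yet inflect differently (zukehikaf, lusisewu), so the number of vowels is not what conditions the rule; the final letter is.
"haplamef" ends in -f. The stems ending in -f (kehikaf → zukehikaf, rozdutwaf → zurozdutwaf) add the prefix zu-.
So haplamef → zuhaplamef.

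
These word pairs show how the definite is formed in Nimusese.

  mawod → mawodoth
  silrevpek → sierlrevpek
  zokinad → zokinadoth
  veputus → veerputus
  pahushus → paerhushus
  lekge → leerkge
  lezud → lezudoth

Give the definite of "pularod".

lezud and veputus both have last vowel 'u' yet inflect differently (lezudoth, veerputus), so the last vowel is not what conditions the rule; the final letter is.
"pularod" ends in -d. The stems ending in -d (mawod → mawodoth, zokinad → zokinadoth, lezud → lezudoth) add -oth.
The other pattern: stems ending in -e, -k or -s insert -er- after the first vowel.
So pularod → pularodoth.

pularodoth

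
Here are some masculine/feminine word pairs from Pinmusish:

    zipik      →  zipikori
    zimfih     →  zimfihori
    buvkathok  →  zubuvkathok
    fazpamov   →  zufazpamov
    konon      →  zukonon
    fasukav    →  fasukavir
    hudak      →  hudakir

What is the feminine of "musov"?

zumusov

zipik and buvkathok both end in -k yet inflect differently (zipikori, zubuvkathok), so the final letter is not what conditions the rule; the last vowel is.
"musov" has last vowel 'o'. The stems whose last vowel is 'o' (buvkathok → zubuvkathok, fazpamov → zufazpamov, konon → zukonon) add the prefix zu-.
The other patterns: stems whose last vowel is 'i' add -ori; stems whose last vowel is 'a' add -ir.
So musov → zumusov.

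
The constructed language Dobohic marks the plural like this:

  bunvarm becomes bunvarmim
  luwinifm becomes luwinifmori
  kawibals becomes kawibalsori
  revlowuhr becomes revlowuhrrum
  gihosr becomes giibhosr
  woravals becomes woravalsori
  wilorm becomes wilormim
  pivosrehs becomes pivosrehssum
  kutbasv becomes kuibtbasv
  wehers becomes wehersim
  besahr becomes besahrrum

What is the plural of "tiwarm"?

tiwarmim

gihosr and revlowuhr both end in -r yet inflect differently (giibhosr, revlowuhrrum), so the final letter is not what conditions the rule; the second-to-last letter is.
"tiwarm" has second-to-last letter 'r'. The stems whose second-to-last letter is 'r' (bunvarm → bunvarmim, wilorm → wilormim, wehers → wehersim) add -im.
So tiwarm → tiwarmim.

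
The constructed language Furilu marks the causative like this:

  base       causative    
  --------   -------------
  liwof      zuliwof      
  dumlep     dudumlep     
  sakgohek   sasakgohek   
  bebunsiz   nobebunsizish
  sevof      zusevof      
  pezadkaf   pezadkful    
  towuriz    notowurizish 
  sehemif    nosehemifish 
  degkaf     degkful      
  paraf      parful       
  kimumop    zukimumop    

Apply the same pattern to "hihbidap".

hihbidpul

"hihbidap" has last vowel 'a'. The stems whose last vowel is 'a' (degkaf → degkful, pezadkaf → pezadkful, paraf → parful) delete the last vowel and add -ul.
So hihbidap → hihbidpul.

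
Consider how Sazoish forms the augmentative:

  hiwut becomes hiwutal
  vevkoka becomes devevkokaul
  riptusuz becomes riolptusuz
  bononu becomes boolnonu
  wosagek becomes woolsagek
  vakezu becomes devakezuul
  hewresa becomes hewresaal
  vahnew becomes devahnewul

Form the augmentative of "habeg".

vevkoka and hewresa both end in -a yet inflect differently (devevkokaul, hewresaal), so the final letter is not what conditions the rule; the first letter is.
"habeg" begins with h-. The stems beginning with h- (hewresa → hewresaal, hiwut → hiwutal) add -al.
The other patterns: stems beginning with v- add de- … -ul around the stem; stems beginning with b-, r- or w- insert -ol- after the first vowel.
So habeg → habegal.

habegal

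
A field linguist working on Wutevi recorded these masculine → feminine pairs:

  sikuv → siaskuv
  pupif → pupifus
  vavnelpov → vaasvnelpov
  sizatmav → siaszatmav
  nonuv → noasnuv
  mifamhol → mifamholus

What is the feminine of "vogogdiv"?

vavnelpov and mifamhol both have last vowel 'o' yet inflect differently (vaasvnelpov, mifamholus), so the last vowel is not what conditions the rule; the final letter is.
"vogogdiv" ends in -v. The stems ending in -v (nonuv → noasnuv, sizatmav → siaszatmav, vavnelpov → vaasvnelpov) insert -as- after the first vowel.
So vogogdiv → voasgogdiv.

voasgogdiv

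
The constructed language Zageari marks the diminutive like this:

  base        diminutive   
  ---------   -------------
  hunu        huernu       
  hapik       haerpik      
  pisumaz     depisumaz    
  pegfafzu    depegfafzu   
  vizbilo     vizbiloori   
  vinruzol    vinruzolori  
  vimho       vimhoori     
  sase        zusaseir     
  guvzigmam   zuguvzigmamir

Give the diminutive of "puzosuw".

hunu and pegfafzu both end in -u yet inflect differently (huernu, depegfafzu), so the final letter is not what conditions the rule; the first letter is.
"puzosuw" begins with p-. The stems beginning with p- (pisumaz → depisumaz, pegfafzu → depegfafzu) add the prefix de-.
The other patterns: stems beginning with h- insert -er- after the first vowel; stems beginning with v- add -ori; stems beginning with g- or s- add zu- … -ir around the stem.
So puzosuw → depuzosuw.

depuzosuw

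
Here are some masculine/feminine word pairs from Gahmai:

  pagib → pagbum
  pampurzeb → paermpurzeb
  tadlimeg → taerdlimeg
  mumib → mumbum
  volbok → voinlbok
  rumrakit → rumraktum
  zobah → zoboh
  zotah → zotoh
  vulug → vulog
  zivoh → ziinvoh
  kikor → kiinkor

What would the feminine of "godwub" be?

vulug and tadlimeg both end in -g yet inflect differently (vulog, taerdlimeg), so the final letter is not what conditions the rule; the last vowel is.
"godwub" has last vowel 'u'. The one such stem in the data (vulug → vulog) changes the last vowel to 'o' (as do zotah, zobah), so the same rule applies.
So godwub → godwob.

godwob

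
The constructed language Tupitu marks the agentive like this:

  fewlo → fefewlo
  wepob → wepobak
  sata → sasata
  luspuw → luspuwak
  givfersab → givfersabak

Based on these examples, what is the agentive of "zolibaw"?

wepob and fewlo both have last vowel 'o' yet inflect differently (wepobak, fefewlo), so the last vowel is not what conditions the rule; whether the stem ends in a vowel or a consonant is.
"zolibaw" ends in a consonant. The stems ending in a consonant (luspuw → luspuwak, wepob → wepobak, givfersab → givfersabak) add -ak.
The other pattern: stems ending in a vowel repeat the first consonant+vowel as a prefix.
So zolibaw → zolibawak.

zolibawak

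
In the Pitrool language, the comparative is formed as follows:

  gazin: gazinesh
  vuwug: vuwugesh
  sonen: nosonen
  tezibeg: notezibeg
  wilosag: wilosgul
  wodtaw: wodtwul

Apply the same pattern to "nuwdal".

nuwdlul

gazin and sonen both end in -n yet inflect differently (gazinesh, nosonen), so the final letter is not what conditions the rule; the last vowel is.
"nuwdal" has last vowel 'a'. The stems whose last vowel is 'a' (wilosag → wilosgul, wodtaw → wodtwul) delete the last vowel and add -ul.
So nuwdal → nuwdlul.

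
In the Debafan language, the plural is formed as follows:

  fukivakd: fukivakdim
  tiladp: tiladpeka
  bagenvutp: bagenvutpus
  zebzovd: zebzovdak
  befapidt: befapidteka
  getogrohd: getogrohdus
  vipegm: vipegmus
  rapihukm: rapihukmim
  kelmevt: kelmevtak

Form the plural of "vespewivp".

"vespewivp" has second-to-last letter 'v'. The stems whose second-to-last letter is 'v' (kelmevt → kelmevtak, zebzovd → zebzovdak) add -ak.
So vespewivp → vespewivpak.

vespewivpak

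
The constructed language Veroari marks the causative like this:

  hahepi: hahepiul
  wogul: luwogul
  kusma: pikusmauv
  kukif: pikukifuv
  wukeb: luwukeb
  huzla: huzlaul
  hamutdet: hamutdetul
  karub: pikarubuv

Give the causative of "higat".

higatul

huzla and kusma both end in -a yet inflect differently (huzlaul, pikusmauv), so the final letter is not what conditions the rule; the first letter is.
"higat" begins with h-. The stems beginning with h- (huzla → huzlaul, hahepi → hahepiul, hamutdet → hamutdetul) add -ul.
The other patterns: stems beginning with k- add pi- … -uv around the stem; stems beginning with w- add the prefix lu-.
So higat → higatul.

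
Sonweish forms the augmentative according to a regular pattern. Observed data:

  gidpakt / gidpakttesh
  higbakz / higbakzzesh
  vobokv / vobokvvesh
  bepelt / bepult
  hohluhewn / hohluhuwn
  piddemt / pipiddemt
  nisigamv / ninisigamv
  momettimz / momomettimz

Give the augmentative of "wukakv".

wukakvvesh

"wukakv" has second-to-last letter 'k'. The stems whose second-to-last letter is 'k' (gidpakt → gidpakttesh, higbakz → higbakzzesh, vobokv → vobokvvesh) double the final consonant and add -esh.
So wukakv → wukakvvesh.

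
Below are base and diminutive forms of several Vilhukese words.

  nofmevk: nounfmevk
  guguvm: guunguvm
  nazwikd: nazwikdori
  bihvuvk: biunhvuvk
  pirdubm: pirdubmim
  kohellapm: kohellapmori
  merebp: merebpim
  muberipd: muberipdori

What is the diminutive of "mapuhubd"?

mapuhubdim

guguvm and pirdubm both end in -m yet inflect differently (guunguvm, pirdubmim), so the final letter is not what conditions the rule; the second-to-last letter is.
"mapuhubd" has second-to-last letter 'b'. The stems whose second-to-last letter is 'b' (merebp → merebpim, pirdubm → pirdubmim) add -im.
The other patterns: stems whose second-to-last letter is 'v' insert -un- after the first vowel; stems whose second-to-last letter is 'k' or 'p' add -ori.
So mapuhubd → mapuhubdim.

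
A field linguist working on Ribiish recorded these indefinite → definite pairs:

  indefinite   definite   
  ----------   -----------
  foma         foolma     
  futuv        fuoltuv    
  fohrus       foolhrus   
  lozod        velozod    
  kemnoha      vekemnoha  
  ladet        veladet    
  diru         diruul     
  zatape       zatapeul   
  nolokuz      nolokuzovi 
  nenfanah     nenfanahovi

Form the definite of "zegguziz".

zegguzizul

foma and kemnoha both end in -a yet inflect differently (foolma, vekemnoha), so the final letter is not what conditions the rule; the first letter is.
"zegguziz" begins with z-. The one such stem in the data (zatape → zatapeul) adds -ul, so the same rule applies.
The other patterns: stems beginning with f- insert -ol- after the first vowel; stems beginning with k- or l- add the prefix ve-; stems beginning with n- add -ovi.
So zegguziz → zegguzizul.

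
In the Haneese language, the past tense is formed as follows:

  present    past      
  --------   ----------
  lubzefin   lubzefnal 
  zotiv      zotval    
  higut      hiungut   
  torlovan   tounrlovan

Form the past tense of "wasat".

lubzefin and torlovan both end in -n yet inflect differently (lubzefnal, tounrlovan), so the final letter is not what conditions the rule; the last vowel is.
"wasat" has last vowel 'a'. The one such stem in the data (torlovan → tounrlovan) inserts -un- after the first vowel (as does higut), so the same rule applies.
So wasat → waunsat.

waunsat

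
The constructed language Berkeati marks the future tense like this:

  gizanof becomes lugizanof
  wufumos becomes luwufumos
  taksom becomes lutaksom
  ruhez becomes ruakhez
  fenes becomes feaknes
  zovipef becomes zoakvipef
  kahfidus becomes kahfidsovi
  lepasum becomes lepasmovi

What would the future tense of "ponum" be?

ponmovi

wufumos and fenes both end in -s yet inflect differently (luwufumos, feaknes), so the final letter is not what conditions the rule; the last vowel is.
"ponum" has last vowel 'u'. The stems whose last vowel is 'u' (kahfidus → kahfidsovi, lepasum → lepasmovi) delete the last vowel and add -ovi.
The other patterns: stems whose last vowel is 'o' add the prefix lu-; stems whose last vowel is 'e' insert -ak- after the first vowel.
So ponum → ponmovi.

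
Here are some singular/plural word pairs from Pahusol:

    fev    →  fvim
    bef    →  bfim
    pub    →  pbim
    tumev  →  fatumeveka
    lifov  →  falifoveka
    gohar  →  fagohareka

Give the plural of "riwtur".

fev and tumev both end in -v yet inflect differently (fvim, fatumeveka), so the final letter is not what conditions the rule; the number of vowels is.
"riwtur" has 2 vowels. The stems with 2 vowels (tumev → fatumeveka, lifov → falifoveka, gohar → fagohareka) add fa- … -eka around the stem.
The other pattern: stems with 1 vowel delete the last vowel and add -im.
So riwtur → fariwtureka.

fariwtureka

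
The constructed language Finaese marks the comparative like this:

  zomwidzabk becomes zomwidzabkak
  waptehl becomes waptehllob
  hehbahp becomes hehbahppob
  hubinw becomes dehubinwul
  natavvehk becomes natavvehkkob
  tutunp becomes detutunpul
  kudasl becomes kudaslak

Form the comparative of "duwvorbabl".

duwvorbablak

hehbahp and tutunp both end in -p yet inflect differently (hehbahppob, detutunpul), so the final letter is not what conditions the rule; the second-to-last letter is.
"duwvorbabl" has second-to-last letter 'b'. The one such stem in the data (zomwidzabk → zomwidzabkak) adds -ak, so the same rule applies.
The other patterns: stems whose second-to-last letter is 'h' double the final consonant and add -ob; stems whose second-to-last letter is 'n' add de- … -ul around the stem.
So duwvorbabl → duwvorbablak.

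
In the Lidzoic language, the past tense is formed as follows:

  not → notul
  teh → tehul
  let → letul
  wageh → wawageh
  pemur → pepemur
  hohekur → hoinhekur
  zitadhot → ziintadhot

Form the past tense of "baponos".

teh and wageh both end in -h yet inflect differently (tehul, wawageh), so the final letter is not what conditions the rule; the number of vowels is.
"baponos" has 3 vowels. The stems with 3 vowels (hohekur → hoinhekur, zitadhot → ziintadhot) insert -in- after the first vowel.
The other patterns: stems with 1 vowel add -ul; stems with 2 vowels repeat the first consonant+vowel as a prefix.
So baponos → bainponos.

bainponos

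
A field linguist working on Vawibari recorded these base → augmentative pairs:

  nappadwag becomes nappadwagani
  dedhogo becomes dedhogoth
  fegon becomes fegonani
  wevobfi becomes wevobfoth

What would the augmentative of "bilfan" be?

dedhogo and fegon both have last vowel 'o' yet inflect differently (dedhogoth, fegonani), so the last vowel is not what conditions the rule; whether the stem ends in a vowel or a consonant is.
"bilfan" ends in a consonant. The stems ending in a consonant (nappadwag → nappadwagani, fegon → fegonani) add -ani.
The other pattern: stems ending in a vowel drop the final letter and add -oth.
So bilfan → bilfanani.

bilfanani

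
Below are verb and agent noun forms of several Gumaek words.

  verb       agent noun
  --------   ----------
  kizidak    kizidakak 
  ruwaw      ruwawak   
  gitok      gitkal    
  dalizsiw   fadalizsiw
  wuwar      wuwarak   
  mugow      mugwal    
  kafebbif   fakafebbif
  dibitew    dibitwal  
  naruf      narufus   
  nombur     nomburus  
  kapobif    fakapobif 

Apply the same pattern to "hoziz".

dalizsiw and ruwaw both end in -w yet inflect differently (fadalizsiw, ruwawak), so the final letter is not what conditions the rule; the last vowel is.
"hoziz" has last vowel 'i'. The stems whose last vowel is 'i' (kafebbif → fakafebbif, dalizsiw → fadalizsiw, kapobif → fakapobif) add the prefix fa-.
The other patterns: stems whose last vowel is 'a' add -ak; stems whose last vowel is 'u' add -us; stems whose last vowel is 'e' or 'o' delete the last vowel and add -al.
So hoziz → fahoziz.

fahoziz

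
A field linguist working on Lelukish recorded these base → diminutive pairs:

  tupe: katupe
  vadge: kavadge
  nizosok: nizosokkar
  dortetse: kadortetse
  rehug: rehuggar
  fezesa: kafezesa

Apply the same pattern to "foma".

rehug and vadge both have 2 vowels yet inflect differently (rehuggar, kavadge), so the number of vowels is not what conditions the rule; whether the stem ends in a vowel or a consonant is.
"foma" ends in a vowel. The stems ending in a vowel (vadge → kavadge, dortetse → kadortetse, fezesa → kafezesa) add the prefix ka-.
So foma → kafoma.

kafoma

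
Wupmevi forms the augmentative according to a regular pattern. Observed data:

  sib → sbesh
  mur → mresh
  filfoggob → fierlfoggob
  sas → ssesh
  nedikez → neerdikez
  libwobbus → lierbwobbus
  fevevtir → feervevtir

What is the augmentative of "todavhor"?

sib and filfoggob both end in -b yet inflect differently (sbesh, fierlfoggob), so the final letter is not what conditions the rule; the number of vowels is.
"todavhor" has 3 vowels. The stems with 3 vowels (filfoggob → fierlfoggob, fevevtir → feervevtir, libwobbus → lierbwobbus) insert -er- after the first vowel.
The other pattern: stems with 1 vowel delete the last vowel and add -esh.
So todavhor → toerdavhor.

toerdavhor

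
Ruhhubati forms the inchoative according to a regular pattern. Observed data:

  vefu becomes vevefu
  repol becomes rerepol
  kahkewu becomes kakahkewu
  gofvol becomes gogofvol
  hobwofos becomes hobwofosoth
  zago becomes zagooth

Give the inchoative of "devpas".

repol and hobwofos both have last vowel 'o' yet inflect differently (rerepol, hobwofosoth), so the last vowel is not what conditions the rule; the final letter is.
"devpas" ends in -s. The one such stem in the data (hobwofos → hobwofosoth) adds -oth, so the same rule applies.
So devpas → devpasoth.

devpasoth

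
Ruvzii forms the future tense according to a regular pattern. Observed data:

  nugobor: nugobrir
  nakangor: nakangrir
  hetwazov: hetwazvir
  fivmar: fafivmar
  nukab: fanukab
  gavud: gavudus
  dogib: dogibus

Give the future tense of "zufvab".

fazufvab

"zufvab" has last vowel 'a'. The stems whose last vowel is 'a' (fivmar → fafivmar, nukab → fanukab) add the prefix fa-.
The other patterns: stems whose last vowel is 'o' delete the last vowel and add -ir; stems whose last vowel is 'i' or 'u' add -us.
So zufvab → fazufvab.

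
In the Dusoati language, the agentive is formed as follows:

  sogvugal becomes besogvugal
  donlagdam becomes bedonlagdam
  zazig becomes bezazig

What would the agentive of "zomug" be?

Every pair shown (sogvugal → besogvugal, donlagdam → bedonlagdam, zazig → bezazig) follows the same rule: add the prefix be-.
So zomug → bezomug.

bezomug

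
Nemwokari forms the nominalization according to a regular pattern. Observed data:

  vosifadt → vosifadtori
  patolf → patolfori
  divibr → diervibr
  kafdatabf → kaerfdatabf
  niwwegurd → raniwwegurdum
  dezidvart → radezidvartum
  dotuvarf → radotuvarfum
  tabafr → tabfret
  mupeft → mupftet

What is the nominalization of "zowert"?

razowertum

patolf and kafdatabf both end in -f yet inflect differently (patolfori, kaerfdatabf), so the final letter is not what conditions the rule; the second-to-last letter is.
"zowert" has second-to-last letter 'r'. The stems whose second-to-last letter is 'r' (niwwegurd → raniwwegurdum, dezidvart → radezidvartum, dotuvarf → radotuvarfum) add ra- … -um around the stem.
The other patterns: stems whose second-to-last letter is 'd' or 'l' add -ori; stems whose second-to-last letter is 'b' insert -er- after the first vowel; stems whose second-to-last letter is 'f' delete the last vowel and add -et.
So zowert → razowertum.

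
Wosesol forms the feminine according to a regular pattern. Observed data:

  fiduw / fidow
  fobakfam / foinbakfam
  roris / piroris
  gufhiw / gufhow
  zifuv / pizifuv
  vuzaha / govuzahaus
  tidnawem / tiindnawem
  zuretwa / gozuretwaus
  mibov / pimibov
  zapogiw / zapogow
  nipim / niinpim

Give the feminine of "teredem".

teinredem

nipim and gufhiw both have last vowel 'i' yet inflect differently (niinpim, gufhow), so the last vowel is not what conditions the rule; the final letter is.
"teredem" ends in -m. The stems ending in -m (nipim → niinpim, tidnawem → tiindnawem, fobakfam → foinbakfam) insert -in- after the first vowel.
The other patterns: stems ending in -w change the last vowel to 'o'; stems ending in -a add go- … -us around the stem; stems ending in -s or -v add the prefix pi-.
So teredem → teinredem.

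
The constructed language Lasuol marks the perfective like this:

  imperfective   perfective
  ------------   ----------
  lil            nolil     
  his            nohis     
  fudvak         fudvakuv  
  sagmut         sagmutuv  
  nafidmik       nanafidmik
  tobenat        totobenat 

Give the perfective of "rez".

"rez" has 1 vowel. The stems with 1 vowel (lil → nolil, his → nohis) add the prefix no-.
So rez → norez.

norez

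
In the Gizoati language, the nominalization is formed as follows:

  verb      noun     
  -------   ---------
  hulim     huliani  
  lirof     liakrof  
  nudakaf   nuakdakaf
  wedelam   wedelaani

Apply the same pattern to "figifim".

figifiani

wedelam and nudakaf both have last vowel 'a' yet inflect differently (wedelaani, nuakdakaf), so the last vowel is not what conditions the rule; the final letter is.
"figifim" ends in -m. The stems ending in -m (wedelam → wedelaani, hulim → huliani) drop the final letter and add -ani.
So figifim → figifiani.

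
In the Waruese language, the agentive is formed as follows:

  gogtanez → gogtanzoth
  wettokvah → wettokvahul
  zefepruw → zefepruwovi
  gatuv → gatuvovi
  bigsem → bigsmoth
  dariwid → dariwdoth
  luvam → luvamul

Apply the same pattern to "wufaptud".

wufaptudovi

luvam and bigsem both end in -m yet inflect differently (luvamul, bigsmoth), so the final letter is not what conditions the rule; the last vowel is.
"wufaptud" has last vowel 'u'. The stems whose last vowel is 'u' (zefepruw → zefepruwovi, gatuv → gatuvovi) add -ovi.
So wufaptud → wufaptudovi.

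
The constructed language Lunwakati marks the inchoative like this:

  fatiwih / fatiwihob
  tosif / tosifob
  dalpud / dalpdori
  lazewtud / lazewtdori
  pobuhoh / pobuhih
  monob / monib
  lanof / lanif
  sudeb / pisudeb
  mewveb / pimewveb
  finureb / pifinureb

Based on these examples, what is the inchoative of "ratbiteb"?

fatiwih and pobuhoh both end in -h yet inflect differently (fatiwihob, pobuhih), so the final letter is not what conditions the rule; the last vowel is.
"ratbiteb" has last vowel 'e'. The stems whose last vowel is 'e' (sudeb → pisudeb, mewveb → pimewveb, finureb → pifinureb) add the prefix pi-.
So ratbiteb → piratbiteb.

piratbiteb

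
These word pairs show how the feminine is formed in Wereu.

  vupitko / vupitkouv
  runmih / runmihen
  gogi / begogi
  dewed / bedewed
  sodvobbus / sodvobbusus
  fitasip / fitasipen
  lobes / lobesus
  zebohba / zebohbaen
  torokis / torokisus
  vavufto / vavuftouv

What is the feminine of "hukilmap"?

hukilmapen

lobes and dewed both have last vowel 'e' yet inflect differently (lobesus, bedewed), so the last vowel is not what conditions the rule; the final letter is.
"hukilmap" ends in -p. The one such stem in the data (fitasip → fitasipen) adds -en, so the same rule applies.
So hukilmap → hukilmapen.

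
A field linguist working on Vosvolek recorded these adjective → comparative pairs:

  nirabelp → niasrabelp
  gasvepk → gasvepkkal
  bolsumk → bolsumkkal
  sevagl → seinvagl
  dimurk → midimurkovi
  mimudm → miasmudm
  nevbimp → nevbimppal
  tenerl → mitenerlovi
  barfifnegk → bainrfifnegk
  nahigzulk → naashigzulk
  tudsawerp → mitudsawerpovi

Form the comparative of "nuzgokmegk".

nuinzgokmegk

tenerl and sevagl both end in -l yet inflect differently (mitenerlovi, seinvagl), so the final letter is not what conditions the rule; the second-to-last letter is.
"nuzgokmegk" has second-to-last letter 'g'. The stems whose second-to-last letter is 'g' (sevagl → seinvagl, barfifnegk → bainrfifnegk) insert -in- after the first vowel.
So nuzgokmegk → nuinzgokmegk.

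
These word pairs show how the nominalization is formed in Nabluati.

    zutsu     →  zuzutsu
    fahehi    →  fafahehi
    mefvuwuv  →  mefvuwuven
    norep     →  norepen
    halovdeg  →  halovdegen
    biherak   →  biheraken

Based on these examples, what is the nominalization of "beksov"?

beksoven

zutsu and mefvuwuv both have last vowel 'u' yet inflect differently (zuzutsu, mefvuwuven), so the last vowel is not what conditions the rule; whether the stem ends in a vowel or a consonant is.
"beksov" ends in a consonant. The stems ending in a consonant (mefvuwuv → mefvuwuven, norep → norepen, halovdeg → halovdegen) add -en.
The other pattern: stems ending in a vowel repeat the first consonant+vowel as a prefix.
So beksov → beksoven.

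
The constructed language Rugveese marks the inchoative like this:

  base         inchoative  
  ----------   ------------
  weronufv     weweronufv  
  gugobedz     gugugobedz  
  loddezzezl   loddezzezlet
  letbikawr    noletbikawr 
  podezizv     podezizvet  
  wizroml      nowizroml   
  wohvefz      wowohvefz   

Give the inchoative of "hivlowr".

"hivlowr" has second-to-last letter 'w'. The one such stem in the data (letbikawr → noletbikawr) adds the prefix no-, so the same rule applies.
The other patterns: stems whose second-to-last letter is 'd' or 'f' repeat the first consonant+vowel as a prefix; stems whose second-to-last letter is 'z' add -et.
So hivlowr → nohivlowr.

nohivlowr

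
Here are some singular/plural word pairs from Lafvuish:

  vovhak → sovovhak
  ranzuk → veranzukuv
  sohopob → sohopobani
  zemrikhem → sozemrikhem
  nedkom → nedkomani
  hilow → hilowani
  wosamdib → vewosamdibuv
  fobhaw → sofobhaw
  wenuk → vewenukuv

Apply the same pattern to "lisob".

nedkom and zemrikhem both end in -m yet inflect differently (nedkomani, sozemrikhem), so the final letter is not what conditions the rule; the last vowel is.
"lisob" has last vowel 'o'. The stems whose last vowel is 'o' (nedkom → nedkomani, hilow → hilowani, sohopob → sohopobani) add -ani.
The other patterns: stems whose last vowel is 'a' or 'e' add the prefix so-; stems whose last vowel is 'i' or 'u' add ve- … -uv around the stem.
So lisob → lisobani.

lisobani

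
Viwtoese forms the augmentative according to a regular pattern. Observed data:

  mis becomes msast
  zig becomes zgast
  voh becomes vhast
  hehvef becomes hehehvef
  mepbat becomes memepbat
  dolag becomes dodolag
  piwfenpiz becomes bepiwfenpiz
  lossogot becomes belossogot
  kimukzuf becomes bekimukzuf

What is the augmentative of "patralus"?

bepatralus

zig and dolag both end in -g yet inflect differently (zgast, dodolag), so the final letter is not what conditions the rule; the number of vowels is.
"patralus" has 3 vowels. The stems with 3 vowels (piwfenpiz → bepiwfenpiz, lossogot → belossogot, kimukzuf → bekimukzuf) add the prefix be-.
The other patterns: stems with 1 vowel delete the last vowel and add -ast; stems with 2 vowels repeat the first consonant+vowel as a prefix.
So patralus → bepatralus.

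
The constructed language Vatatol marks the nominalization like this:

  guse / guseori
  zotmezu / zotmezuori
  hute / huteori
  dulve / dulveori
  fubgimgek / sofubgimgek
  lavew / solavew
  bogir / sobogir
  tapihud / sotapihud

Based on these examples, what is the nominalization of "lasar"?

"lasar" ends in a consonant. The stems ending in a consonant (fubgimgek → sofubgimgek, lavew → solavew, bogir → sobogir) add the prefix so-.
The other pattern: stems ending in a vowel add -ori.
So lasar → solasar.

solasar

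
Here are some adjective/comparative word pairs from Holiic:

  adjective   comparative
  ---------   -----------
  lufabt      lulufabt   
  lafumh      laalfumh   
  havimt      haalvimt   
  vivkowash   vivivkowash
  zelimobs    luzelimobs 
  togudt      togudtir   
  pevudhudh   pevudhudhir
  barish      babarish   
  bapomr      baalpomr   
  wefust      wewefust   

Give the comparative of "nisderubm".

togudt and havimt both end in -t yet inflect differently (togudtir, haalvimt), so the final letter is not what conditions the rule; the second-to-last letter is.
"nisderubm" has second-to-last letter 'b'. The stems whose second-to-last letter is 'b' (zelimobs → luzelimobs, lufabt → lulufabt) add the prefix lu-.
The other patterns: stems whose second-to-last letter is 'd' add -ir; stems whose second-to-last letter is 'm' insert -al- after the first vowel; stems whose second-to-last letter is 's' repeat the first consonant+vowel as a prefix.
So nisderubm → lunisderubm.

lunisderubm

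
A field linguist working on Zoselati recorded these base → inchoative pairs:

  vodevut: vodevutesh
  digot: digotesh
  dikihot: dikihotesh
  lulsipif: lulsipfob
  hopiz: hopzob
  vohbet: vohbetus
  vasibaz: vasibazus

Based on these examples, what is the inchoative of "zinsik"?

vodevut and vohbet both end in -t yet inflect differently (vodevutesh, vohbetus), so the final letter is not what conditions the rule; the last vowel is.
"zinsik" has last vowel 'i'. The stems whose last vowel is 'i' (lulsipif → lulsipfob, hopiz → hopzob) delete the last vowel and add -ob.
So zinsik → zinskob.

zinskob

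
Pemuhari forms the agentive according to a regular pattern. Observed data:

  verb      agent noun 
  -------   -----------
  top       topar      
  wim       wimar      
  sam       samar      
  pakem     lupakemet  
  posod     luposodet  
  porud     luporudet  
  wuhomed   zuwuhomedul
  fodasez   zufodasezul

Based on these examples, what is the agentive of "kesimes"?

zukesimesul

wim and pakem both end in -m yet inflect differently (wimar, lupakemet), so the final letter is not what conditions the rule; the number of vowels is.
"kesimes" has 3 vowels. The stems with 3 vowels (wuhomed → zuwuhomedul, fodasez → zufodasezul) add zu- … -ul around the stem.
The other patterns: stems with 1 vowel add -ar; stems with 2 vowels add lu- … -et around the stem.
So kesimes → zukesimesul.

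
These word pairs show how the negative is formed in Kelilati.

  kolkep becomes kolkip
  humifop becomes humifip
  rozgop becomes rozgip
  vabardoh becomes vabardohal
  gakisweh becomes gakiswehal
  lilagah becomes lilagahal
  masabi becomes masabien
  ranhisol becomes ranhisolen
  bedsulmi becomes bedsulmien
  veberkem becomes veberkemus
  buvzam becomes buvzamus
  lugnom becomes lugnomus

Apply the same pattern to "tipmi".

tipmien

humifop and vabardoh both have last vowel 'o' yet inflect differently (humifip, vabardohal), so the last vowel is not what conditions the rule; the final letter is.
"tipmi" ends in -i. The stems ending in -i (masabi → masabien, bedsulmi → bedsulmien) add -en.
The other patterns: stems ending in -p change the last vowel to 'i'; stems ending in -h add -al; stems ending in -m add -us.
So tipmi → tipmien.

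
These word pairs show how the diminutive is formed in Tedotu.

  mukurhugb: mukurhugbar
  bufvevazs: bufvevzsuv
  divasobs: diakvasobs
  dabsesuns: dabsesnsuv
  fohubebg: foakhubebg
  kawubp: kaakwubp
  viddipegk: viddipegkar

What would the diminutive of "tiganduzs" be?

bufvevazs and divasobs both end in -s yet inflect differently (bufvevzsuv, diakvasobs), so the final letter is not what conditions the rule; the second-to-last letter is.
"tiganduzs" has second-to-last letter 'z'. The one such stem in the data (bufvevazs → bufvevzsuv) deletes the last vowel and adds -uv (as does dabsesuns), so the same rule applies.
So tiganduzs → tigandzsuv.

tigandzsuv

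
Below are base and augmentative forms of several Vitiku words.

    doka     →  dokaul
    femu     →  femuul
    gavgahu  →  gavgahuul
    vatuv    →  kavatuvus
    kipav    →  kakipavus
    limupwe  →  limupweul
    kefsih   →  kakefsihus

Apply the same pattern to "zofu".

kipav and doka both have last vowel 'a' yet inflect differently (kakipavus, dokaul), so the last vowel is not what conditions the rule; whether the stem ends in a vowel or a consonant is.
"zofu" ends in a vowel. The stems ending in a vowel (doka → dokaul, limupwe → limupweul, femu → femuul) add -ul.
The other pattern: stems ending in a consonant add ka- … -us around the stem.
So zofu → zofuul.

zofuul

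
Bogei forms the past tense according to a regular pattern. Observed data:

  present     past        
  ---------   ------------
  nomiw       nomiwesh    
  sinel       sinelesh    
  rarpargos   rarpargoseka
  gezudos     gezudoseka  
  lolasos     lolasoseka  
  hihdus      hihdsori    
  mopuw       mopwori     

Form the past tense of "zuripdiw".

rarpargos and hihdus both end in -s yet inflect differently (rarpargoseka, hihdsori), so the final letter is not what conditions the rule; the last vowel is.
"zuripdiw" has last vowel 'i'. The one such stem in the data (nomiw → nomiwesh) adds -esh, so the same rule applies.
So zuripdiw → zuripdiwesh.

zuripdiwesh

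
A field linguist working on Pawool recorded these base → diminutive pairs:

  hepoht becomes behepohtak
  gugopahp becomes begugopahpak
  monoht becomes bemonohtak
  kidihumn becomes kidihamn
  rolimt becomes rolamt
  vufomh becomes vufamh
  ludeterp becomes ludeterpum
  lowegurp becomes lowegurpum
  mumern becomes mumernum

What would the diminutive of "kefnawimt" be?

kefnawamt

hepoht and rolimt both end in -t yet inflect differently (behepohtak, rolamt), so the final letter is not what conditions the rule; the second-to-last letter is.
"kefnawimt" has second-to-last letter 'm'. The stems whose second-to-last letter is 'm' (kidihumn → kidihamn, rolimt → rolamt, vufomh → vufamh) change the last vowel to 'a'.
So kefnawimt → kefnawamt.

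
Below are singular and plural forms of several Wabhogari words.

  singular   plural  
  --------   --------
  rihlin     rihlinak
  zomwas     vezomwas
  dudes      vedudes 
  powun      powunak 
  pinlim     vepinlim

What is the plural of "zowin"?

zowinak

rihlin and pinlim both have last vowel 'i' yet inflect differently (rihlinak, vepinlim), so the last vowel is not what conditions the rule; the final letter is.
"zowin" ends in -n. The stems ending in -n (rihlin → rihlinak, powun → powunak) add -ak.
The other pattern: stems ending in -m or -s add the prefix ve-.
So zowin → zowinak.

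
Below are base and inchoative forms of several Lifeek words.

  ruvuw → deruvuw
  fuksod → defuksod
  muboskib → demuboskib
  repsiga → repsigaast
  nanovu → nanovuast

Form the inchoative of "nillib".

"nillib" ends in a consonant. The stems ending in a consonant (ruvuw → deruvuw, fuksod → defuksod, muboskib → demuboskib) add the prefix de-.
The other pattern: stems ending in a vowel add -ast.
So nillib → denillib.

denillib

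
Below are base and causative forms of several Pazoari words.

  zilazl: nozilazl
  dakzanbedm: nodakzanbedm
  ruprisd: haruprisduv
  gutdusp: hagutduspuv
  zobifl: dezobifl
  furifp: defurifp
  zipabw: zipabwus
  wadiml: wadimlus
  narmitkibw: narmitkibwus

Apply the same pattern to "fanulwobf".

zilazl and zobifl both end in -l yet inflect differently (nozilazl, dezobifl), so the final letter is not what conditions the rule; the second-to-last letter is.
"fanulwobf" has second-to-last letter 'b'. The stems whose second-to-last letter is 'b' (zipabw → zipabwus, narmitkibw → narmitkibwus) add -us.
So fanulwobf → fanulwobfus.

fanulwobfus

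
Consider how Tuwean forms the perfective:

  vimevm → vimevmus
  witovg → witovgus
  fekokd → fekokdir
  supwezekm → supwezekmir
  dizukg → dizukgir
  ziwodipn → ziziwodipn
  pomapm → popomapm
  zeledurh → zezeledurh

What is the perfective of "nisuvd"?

vimevm and supwezekm both end in -m yet inflect differently (vimevmus, supwezekmir), so the final letter is not what conditions the rule; the second-to-last letter is.
"nisuvd" has second-to-last letter 'v'. The stems whose second-to-last letter is 'v' (vimevm → vimevmus, witovg → witovgus) add -us.
So nisuvd → nisuvdus.

nisuvdus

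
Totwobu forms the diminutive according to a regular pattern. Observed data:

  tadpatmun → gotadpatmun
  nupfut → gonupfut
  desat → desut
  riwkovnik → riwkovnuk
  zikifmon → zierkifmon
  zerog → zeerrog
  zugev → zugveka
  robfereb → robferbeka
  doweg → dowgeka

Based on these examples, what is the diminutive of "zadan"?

zadun

nupfut and desat both end in -t yet inflect differently (gonupfut, desut), so the final letter is not what conditions the rule; the last vowel is.
"zadan" has last vowel 'a'. The one such stem in the data (desat → desut) changes the last vowel to 'u' (as does riwkovnik), so the same rule applies.
The other patterns: stems whose last vowel is 'u' add the prefix go-; stems whose last vowel is 'o' insert -er- after the first vowel; stems whose last vowel is 'e' delete the last vowel and add -eka.
So zadan → zadun.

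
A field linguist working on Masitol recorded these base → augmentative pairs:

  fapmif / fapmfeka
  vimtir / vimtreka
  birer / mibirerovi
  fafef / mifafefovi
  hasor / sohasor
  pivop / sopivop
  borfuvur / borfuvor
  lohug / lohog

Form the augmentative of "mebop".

somebop

vimtir and birer both end in -r yet inflect differently (vimtreka, mibirerovi), so the final letter is not what conditions the rule; the last vowel is.
"mebop" has last vowel 'o'. The stems whose last vowel is 'o' (hasor → sohasor, pivop → sopivop) add the prefix so-.
So mebop → somebop.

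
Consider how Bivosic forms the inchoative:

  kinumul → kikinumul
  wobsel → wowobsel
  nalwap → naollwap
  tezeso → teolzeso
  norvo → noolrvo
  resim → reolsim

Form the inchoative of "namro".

naolmro

kinumul and tezeso both have 3 vowels yet inflect differently (kikinumul, teolzeso), so the number of vowels is not what conditions the rule; the final letter is.
"namro" ends in -o. The stems ending in -o (tezeso → teolzeso, norvo → noolrvo) insert -ol- after the first vowel.
The other pattern: stems ending in -l repeat the first consonant+vowel as a prefix.
So namro → naolmro.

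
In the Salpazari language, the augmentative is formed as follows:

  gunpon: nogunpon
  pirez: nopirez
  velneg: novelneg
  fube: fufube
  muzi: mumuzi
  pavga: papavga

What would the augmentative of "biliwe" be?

pirez and fube both have last vowel 'e' yet inflect differently (nopirez, fufube), so the last vowel is not what conditions the rule; whether the stem ends in a vowel or a consonant is.
"biliwe" ends in a vowel. The stems ending in a vowel (fube → fufube, muzi → mumuzi, pavga → papavga) repeat the first consonant+vowel as a prefix.
So biliwe → bibiliwe.

bibiliwe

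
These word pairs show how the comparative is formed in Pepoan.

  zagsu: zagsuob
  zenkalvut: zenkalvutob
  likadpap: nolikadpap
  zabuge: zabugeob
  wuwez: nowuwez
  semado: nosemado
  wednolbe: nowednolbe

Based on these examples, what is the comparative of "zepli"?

zabuge and wednolbe both end in -e yet inflect differently (zabugeob, nowednolbe), so the final letter is not what conditions the rule; the first letter is.
"zepli" begins with z-. The stems beginning with z- (zabuge → zabugeob, zenkalvut → zenkalvutob, zagsu → zagsuob) add -ob.
So zepli → zepliob.

zepliob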